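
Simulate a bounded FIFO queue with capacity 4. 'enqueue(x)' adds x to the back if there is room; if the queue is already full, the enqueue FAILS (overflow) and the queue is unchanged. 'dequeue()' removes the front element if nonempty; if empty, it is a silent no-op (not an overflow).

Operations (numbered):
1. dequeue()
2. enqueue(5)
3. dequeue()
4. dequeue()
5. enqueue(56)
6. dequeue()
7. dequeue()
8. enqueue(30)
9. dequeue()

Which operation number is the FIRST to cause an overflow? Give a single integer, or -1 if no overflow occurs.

Answer: -1

Derivation:
1. dequeue(): empty, no-op, size=0
2. enqueue(5): size=1
3. dequeue(): size=0
4. dequeue(): empty, no-op, size=0
5. enqueue(56): size=1
6. dequeue(): size=0
7. dequeue(): empty, no-op, size=0
8. enqueue(30): size=1
9. dequeue(): size=0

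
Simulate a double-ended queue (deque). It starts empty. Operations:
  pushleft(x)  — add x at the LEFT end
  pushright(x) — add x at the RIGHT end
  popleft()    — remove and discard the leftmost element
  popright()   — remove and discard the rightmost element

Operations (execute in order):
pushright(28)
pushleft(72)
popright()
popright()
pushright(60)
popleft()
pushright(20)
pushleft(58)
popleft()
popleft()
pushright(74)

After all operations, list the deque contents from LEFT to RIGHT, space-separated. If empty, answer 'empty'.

pushright(28): [28]
pushleft(72): [72, 28]
popright(): [72]
popright(): []
pushright(60): [60]
popleft(): []
pushright(20): [20]
pushleft(58): [58, 20]
popleft(): [20]
popleft(): []
pushright(74): [74]

Answer: 74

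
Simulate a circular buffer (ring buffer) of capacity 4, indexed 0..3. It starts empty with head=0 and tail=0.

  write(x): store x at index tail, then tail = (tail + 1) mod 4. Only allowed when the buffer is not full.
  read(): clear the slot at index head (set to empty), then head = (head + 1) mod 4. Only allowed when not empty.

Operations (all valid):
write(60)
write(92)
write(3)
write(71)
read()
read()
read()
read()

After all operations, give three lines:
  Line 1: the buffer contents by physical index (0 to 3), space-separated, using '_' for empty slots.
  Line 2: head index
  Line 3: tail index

Answer: _ _ _ _
0
0

Derivation:
write(60): buf=[60 _ _ _], head=0, tail=1, size=1
write(92): buf=[60 92 _ _], head=0, tail=2, size=2
write(3): buf=[60 92 3 _], head=0, tail=3, size=3
write(71): buf=[60 92 3 71], head=0, tail=0, size=4
read(): buf=[_ 92 3 71], head=1, tail=0, size=3
read(): buf=[_ _ 3 71], head=2, tail=0, size=2
read(): buf=[_ _ _ 71], head=3, tail=0, size=1
read(): buf=[_ _ _ _], head=0, tail=0, size=0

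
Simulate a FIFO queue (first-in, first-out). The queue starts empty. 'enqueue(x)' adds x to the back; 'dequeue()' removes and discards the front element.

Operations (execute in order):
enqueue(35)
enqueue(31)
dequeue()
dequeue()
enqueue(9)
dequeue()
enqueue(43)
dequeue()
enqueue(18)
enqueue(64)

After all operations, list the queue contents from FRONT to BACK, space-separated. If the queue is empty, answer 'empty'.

Answer: 18 64

Derivation:
enqueue(35): [35]
enqueue(31): [35, 31]
dequeue(): [31]
dequeue(): []
enqueue(9): [9]
dequeue(): []
enqueue(43): [43]
dequeue(): []
enqueue(18): [18]
enqueue(64): [18, 64]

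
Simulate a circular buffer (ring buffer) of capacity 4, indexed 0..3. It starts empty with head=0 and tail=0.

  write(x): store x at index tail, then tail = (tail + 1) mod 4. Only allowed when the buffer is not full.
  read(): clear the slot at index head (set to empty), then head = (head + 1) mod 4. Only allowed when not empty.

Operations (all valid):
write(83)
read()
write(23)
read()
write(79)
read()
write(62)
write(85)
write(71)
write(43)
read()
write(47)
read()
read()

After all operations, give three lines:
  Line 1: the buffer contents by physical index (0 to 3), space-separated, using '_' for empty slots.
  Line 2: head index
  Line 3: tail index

write(83): buf=[83 _ _ _], head=0, tail=1, size=1
read(): buf=[_ _ _ _], head=1, tail=1, size=0
write(23): buf=[_ 23 _ _], head=1, tail=2, size=1
read(): buf=[_ _ _ _], head=2, tail=2, size=0
write(79): buf=[_ _ 79 _], head=2, tail=3, size=1
read(): buf=[_ _ _ _], head=3, tail=3, size=0
write(62): buf=[_ _ _ 62], head=3, tail=0, size=1
write(85): buf=[85 _ _ 62], head=3, tail=1, size=2
write(71): buf=[85 71 _ 62], head=3, tail=2, size=3
write(43): buf=[85 71 43 62], head=3, tail=3, size=4
read(): buf=[85 71 43 _], head=0, tail=3, size=3
write(47): buf=[85 71 43 47], head=0, tail=0, size=4
read(): buf=[_ 71 43 47], head=1, tail=0, size=3
read(): buf=[_ _ 43 47], head=2, tail=0, size=2

Answer: _ _ 43 47
2
0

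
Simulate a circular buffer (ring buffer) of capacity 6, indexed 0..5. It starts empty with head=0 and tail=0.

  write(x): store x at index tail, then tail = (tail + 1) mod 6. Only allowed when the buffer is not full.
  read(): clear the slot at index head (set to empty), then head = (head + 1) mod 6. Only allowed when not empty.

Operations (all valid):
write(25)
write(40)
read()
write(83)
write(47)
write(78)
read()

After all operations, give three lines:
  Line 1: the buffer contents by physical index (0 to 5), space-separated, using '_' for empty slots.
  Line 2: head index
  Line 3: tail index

write(25): buf=[25 _ _ _ _ _], head=0, tail=1, size=1
write(40): buf=[25 40 _ _ _ _], head=0, tail=2, size=2
read(): buf=[_ 40 _ _ _ _], head=1, tail=2, size=1
write(83): buf=[_ 40 83 _ _ _], head=1, tail=3, size=2
write(47): buf=[_ 40 83 47 _ _], head=1, tail=4, size=3
write(78): buf=[_ 40 83 47 78 _], head=1, tail=5, size=4
read(): buf=[_ _ 83 47 78 _], head=2, tail=5, size=3

Answer: _ _ 83 47 78 _
2
5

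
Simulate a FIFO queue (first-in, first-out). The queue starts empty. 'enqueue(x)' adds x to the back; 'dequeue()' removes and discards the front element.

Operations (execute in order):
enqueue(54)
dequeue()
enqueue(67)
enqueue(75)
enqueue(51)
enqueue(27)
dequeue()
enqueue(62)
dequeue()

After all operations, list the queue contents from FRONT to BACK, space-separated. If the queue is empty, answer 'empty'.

Answer: 51 27 62

Derivation:
enqueue(54): [54]
dequeue(): []
enqueue(67): [67]
enqueue(75): [67, 75]
enqueue(51): [67, 75, 51]
enqueue(27): [67, 75, 51, 27]
dequeue(): [75, 51, 27]
enqueue(62): [75, 51, 27, 62]
dequeue(): [51, 27, 62]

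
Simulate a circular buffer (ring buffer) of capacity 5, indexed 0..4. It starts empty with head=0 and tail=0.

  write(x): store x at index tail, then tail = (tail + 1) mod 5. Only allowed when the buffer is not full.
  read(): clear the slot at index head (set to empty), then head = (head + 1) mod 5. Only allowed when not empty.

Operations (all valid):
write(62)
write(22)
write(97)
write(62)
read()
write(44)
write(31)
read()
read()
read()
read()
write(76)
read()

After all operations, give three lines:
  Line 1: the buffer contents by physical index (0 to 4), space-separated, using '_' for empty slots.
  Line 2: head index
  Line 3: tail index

Answer: _ 76 _ _ _
1
2

Derivation:
write(62): buf=[62 _ _ _ _], head=0, tail=1, size=1
write(22): buf=[62 22 _ _ _], head=0, tail=2, size=2
write(97): buf=[62 22 97 _ _], head=0, tail=3, size=3
write(62): buf=[62 22 97 62 _], head=0, tail=4, size=4
read(): buf=[_ 22 97 62 _], head=1, tail=4, size=3
write(44): buf=[_ 22 97 62 44], head=1, tail=0, size=4
write(31): buf=[31 22 97 62 44], head=1, tail=1, size=5
read(): buf=[31 _ 97 62 44], head=2, tail=1, size=4
read(): buf=[31 _ _ 62 44], head=3, tail=1, size=3
read(): buf=[31 _ _ _ 44], head=4, tail=1, size=2
read(): buf=[31 _ _ _ _], head=0, tail=1, size=1
write(76): buf=[31 76 _ _ _], head=0, tail=2, size=2
read(): buf=[_ 76 _ _ _], head=1, tail=2, size=1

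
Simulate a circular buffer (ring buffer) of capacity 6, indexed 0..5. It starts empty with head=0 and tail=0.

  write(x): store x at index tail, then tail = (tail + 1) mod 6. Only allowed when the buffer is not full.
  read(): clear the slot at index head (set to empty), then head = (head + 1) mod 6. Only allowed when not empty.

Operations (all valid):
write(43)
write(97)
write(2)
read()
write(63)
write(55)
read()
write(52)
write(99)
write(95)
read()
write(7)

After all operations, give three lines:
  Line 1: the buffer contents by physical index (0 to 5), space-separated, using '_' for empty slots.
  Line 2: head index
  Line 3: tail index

Answer: 99 95 7 63 55 52
3
3

Derivation:
write(43): buf=[43 _ _ _ _ _], head=0, tail=1, size=1
write(97): buf=[43 97 _ _ _ _], head=0, tail=2, size=2
write(2): buf=[43 97 2 _ _ _], head=0, tail=3, size=3
read(): buf=[_ 97 2 _ _ _], head=1, tail=3, size=2
write(63): buf=[_ 97 2 63 _ _], head=1, tail=4, size=3
write(55): buf=[_ 97 2 63 55 _], head=1, tail=5, size=4
read(): buf=[_ _ 2 63 55 _], head=2, tail=5, size=3
write(52): buf=[_ _ 2 63 55 52], head=2, tail=0, size=4
write(99): buf=[99 _ 2 63 55 52], head=2, tail=1, size=5
write(95): buf=[99 95 2 63 55 52], head=2, tail=2, size=6
read(): buf=[99 95 _ 63 55 52], head=3, tail=2, size=5
write(7): buf=[99 95 7 63 55 52], head=3, tail=3, size=6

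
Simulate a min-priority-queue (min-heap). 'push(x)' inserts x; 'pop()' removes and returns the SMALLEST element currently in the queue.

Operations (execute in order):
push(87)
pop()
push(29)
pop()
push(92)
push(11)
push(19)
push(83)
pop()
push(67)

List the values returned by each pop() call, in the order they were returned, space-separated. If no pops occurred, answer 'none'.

Answer: 87 29 11

Derivation:
push(87): heap contents = [87]
pop() → 87: heap contents = []
push(29): heap contents = [29]
pop() → 29: heap contents = []
push(92): heap contents = [92]
push(11): heap contents = [11, 92]
push(19): heap contents = [11, 19, 92]
push(83): heap contents = [11, 19, 83, 92]
pop() → 11: heap contents = [19, 83, 92]
push(67): heap contents = [19, 67, 83, 92]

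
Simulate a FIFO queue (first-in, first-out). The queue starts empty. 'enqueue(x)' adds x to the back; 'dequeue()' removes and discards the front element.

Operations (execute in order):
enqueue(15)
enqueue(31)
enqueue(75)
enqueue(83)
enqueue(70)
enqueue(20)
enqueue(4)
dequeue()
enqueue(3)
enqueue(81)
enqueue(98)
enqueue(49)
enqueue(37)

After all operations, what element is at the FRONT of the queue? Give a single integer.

enqueue(15): queue = [15]
enqueue(31): queue = [15, 31]
enqueue(75): queue = [15, 31, 75]
enqueue(83): queue = [15, 31, 75, 83]
enqueue(70): queue = [15, 31, 75, 83, 70]
enqueue(20): queue = [15, 31, 75, 83, 70, 20]
enqueue(4): queue = [15, 31, 75, 83, 70, 20, 4]
dequeue(): queue = [31, 75, 83, 70, 20, 4]
enqueue(3): queue = [31, 75, 83, 70, 20, 4, 3]
enqueue(81): queue = [31, 75, 83, 70, 20, 4, 3, 81]
enqueue(98): queue = [31, 75, 83, 70, 20, 4, 3, 81, 98]
enqueue(49): queue = [31, 75, 83, 70, 20, 4, 3, 81, 98, 49]
enqueue(37): queue = [31, 75, 83, 70, 20, 4, 3, 81, 98, 49, 37]

Answer: 31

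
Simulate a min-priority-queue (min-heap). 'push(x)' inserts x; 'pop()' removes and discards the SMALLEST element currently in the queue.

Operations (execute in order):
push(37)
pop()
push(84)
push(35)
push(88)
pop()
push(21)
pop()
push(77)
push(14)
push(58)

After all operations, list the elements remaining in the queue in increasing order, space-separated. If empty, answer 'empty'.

Answer: 14 58 77 84 88

Derivation:
push(37): heap contents = [37]
pop() → 37: heap contents = []
push(84): heap contents = [84]
push(35): heap contents = [35, 84]
push(88): heap contents = [35, 84, 88]
pop() → 35: heap contents = [84, 88]
push(21): heap contents = [21, 84, 88]
pop() → 21: heap contents = [84, 88]
push(77): heap contents = [77, 84, 88]
push(14): heap contents = [14, 77, 84, 88]
push(58): heap contents = [14, 58, 77, 84, 88]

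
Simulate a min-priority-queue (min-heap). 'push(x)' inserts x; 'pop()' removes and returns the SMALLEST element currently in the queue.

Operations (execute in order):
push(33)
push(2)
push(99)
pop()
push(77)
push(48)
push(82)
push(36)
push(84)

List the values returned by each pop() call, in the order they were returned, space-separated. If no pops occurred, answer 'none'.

push(33): heap contents = [33]
push(2): heap contents = [2, 33]
push(99): heap contents = [2, 33, 99]
pop() → 2: heap contents = [33, 99]
push(77): heap contents = [33, 77, 99]
push(48): heap contents = [33, 48, 77, 99]
push(82): heap contents = [33, 48, 77, 82, 99]
push(36): heap contents = [33, 36, 48, 77, 82, 99]
push(84): heap contents = [33, 36, 48, 77, 82, 84, 99]

Answer: 2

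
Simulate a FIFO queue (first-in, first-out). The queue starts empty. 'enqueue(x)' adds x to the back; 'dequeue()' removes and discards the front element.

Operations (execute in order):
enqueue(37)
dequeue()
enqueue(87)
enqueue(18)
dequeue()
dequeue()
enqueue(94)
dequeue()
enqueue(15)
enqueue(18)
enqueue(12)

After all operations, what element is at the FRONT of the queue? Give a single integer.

enqueue(37): queue = [37]
dequeue(): queue = []
enqueue(87): queue = [87]
enqueue(18): queue = [87, 18]
dequeue(): queue = [18]
dequeue(): queue = []
enqueue(94): queue = [94]
dequeue(): queue = []
enqueue(15): queue = [15]
enqueue(18): queue = [15, 18]
enqueue(12): queue = [15, 18, 12]

Answer: 15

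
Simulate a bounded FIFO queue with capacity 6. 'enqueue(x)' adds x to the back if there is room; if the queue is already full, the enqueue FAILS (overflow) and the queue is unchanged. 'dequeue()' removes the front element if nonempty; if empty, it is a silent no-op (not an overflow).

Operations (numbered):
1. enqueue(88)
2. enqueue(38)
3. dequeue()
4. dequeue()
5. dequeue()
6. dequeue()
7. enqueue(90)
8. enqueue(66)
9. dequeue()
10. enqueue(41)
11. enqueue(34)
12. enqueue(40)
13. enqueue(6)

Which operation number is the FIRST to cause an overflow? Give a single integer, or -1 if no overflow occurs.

1. enqueue(88): size=1
2. enqueue(38): size=2
3. dequeue(): size=1
4. dequeue(): size=0
5. dequeue(): empty, no-op, size=0
6. dequeue(): empty, no-op, size=0
7. enqueue(90): size=1
8. enqueue(66): size=2
9. dequeue(): size=1
10. enqueue(41): size=2
11. enqueue(34): size=3
12. enqueue(40): size=4
13. enqueue(6): size=5

Answer: -1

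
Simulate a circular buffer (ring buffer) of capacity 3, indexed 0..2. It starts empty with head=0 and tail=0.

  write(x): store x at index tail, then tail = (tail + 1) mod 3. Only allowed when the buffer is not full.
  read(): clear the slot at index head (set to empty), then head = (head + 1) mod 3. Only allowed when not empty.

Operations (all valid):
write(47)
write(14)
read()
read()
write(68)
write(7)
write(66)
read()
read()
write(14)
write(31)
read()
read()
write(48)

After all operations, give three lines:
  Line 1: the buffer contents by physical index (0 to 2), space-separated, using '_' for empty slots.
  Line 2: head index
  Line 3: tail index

write(47): buf=[47 _ _], head=0, tail=1, size=1
write(14): buf=[47 14 _], head=0, tail=2, size=2
read(): buf=[_ 14 _], head=1, tail=2, size=1
read(): buf=[_ _ _], head=2, tail=2, size=0
write(68): buf=[_ _ 68], head=2, tail=0, size=1
write(7): buf=[7 _ 68], head=2, tail=1, size=2
write(66): buf=[7 66 68], head=2, tail=2, size=3
read(): buf=[7 66 _], head=0, tail=2, size=2
read(): buf=[_ 66 _], head=1, tail=2, size=1
write(14): buf=[_ 66 14], head=1, tail=0, size=2
write(31): buf=[31 66 14], head=1, tail=1, size=3
read(): buf=[31 _ 14], head=2, tail=1, size=2
read(): buf=[31 _ _], head=0, tail=1, size=1
write(48): buf=[31 48 _], head=0, tail=2, size=2

Answer: 31 48 _
0
2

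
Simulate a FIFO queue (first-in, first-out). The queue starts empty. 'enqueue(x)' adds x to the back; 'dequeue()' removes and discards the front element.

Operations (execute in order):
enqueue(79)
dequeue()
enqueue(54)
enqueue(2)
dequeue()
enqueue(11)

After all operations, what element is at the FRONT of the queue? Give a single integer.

Answer: 2

Derivation:
enqueue(79): queue = [79]
dequeue(): queue = []
enqueue(54): queue = [54]
enqueue(2): queue = [54, 2]
dequeue(): queue = [2]
enqueue(11): queue = [2, 11]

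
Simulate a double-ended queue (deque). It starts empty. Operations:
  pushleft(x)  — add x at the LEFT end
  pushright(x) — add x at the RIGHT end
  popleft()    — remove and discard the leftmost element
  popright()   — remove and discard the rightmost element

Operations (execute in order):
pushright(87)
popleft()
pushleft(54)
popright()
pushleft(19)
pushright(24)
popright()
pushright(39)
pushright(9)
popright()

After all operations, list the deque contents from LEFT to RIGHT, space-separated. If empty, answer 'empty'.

pushright(87): [87]
popleft(): []
pushleft(54): [54]
popright(): []
pushleft(19): [19]
pushright(24): [19, 24]
popright(): [19]
pushright(39): [19, 39]
pushright(9): [19, 39, 9]
popright(): [19, 39]

Answer: 19 39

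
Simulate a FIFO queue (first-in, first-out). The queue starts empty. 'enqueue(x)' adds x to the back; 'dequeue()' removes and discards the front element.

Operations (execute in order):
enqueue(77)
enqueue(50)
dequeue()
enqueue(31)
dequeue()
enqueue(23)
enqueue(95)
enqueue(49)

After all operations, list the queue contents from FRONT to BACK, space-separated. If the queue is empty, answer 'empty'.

Answer: 31 23 95 49

Derivation:
enqueue(77): [77]
enqueue(50): [77, 50]
dequeue(): [50]
enqueue(31): [50, 31]
dequeue(): [31]
enqueue(23): [31, 23]
enqueue(95): [31, 23, 95]
enqueue(49): [31, 23, 95, 49]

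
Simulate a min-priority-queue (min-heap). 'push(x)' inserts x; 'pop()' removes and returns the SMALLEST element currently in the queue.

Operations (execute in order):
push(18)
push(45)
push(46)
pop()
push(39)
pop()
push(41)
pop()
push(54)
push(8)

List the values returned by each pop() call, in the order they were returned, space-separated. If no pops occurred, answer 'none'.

Answer: 18 39 41

Derivation:
push(18): heap contents = [18]
push(45): heap contents = [18, 45]
push(46): heap contents = [18, 45, 46]
pop() → 18: heap contents = [45, 46]
push(39): heap contents = [39, 45, 46]
pop() → 39: heap contents = [45, 46]
push(41): heap contents = [41, 45, 46]
pop() → 41: heap contents = [45, 46]
push(54): heap contents = [45, 46, 54]
push(8): heap contents = [8, 45, 46, 54]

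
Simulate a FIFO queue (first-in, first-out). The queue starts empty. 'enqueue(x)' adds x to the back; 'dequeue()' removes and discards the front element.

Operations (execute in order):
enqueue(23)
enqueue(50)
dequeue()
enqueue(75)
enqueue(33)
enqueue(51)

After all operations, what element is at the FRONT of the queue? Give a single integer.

enqueue(23): queue = [23]
enqueue(50): queue = [23, 50]
dequeue(): queue = [50]
enqueue(75): queue = [50, 75]
enqueue(33): queue = [50, 75, 33]
enqueue(51): queue = [50, 75, 33, 51]

Answer: 50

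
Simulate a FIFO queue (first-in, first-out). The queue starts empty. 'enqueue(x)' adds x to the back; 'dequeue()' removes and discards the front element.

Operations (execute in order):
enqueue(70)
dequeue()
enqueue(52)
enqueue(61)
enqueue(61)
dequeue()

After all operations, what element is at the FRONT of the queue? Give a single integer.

enqueue(70): queue = [70]
dequeue(): queue = []
enqueue(52): queue = [52]
enqueue(61): queue = [52, 61]
enqueue(61): queue = [52, 61, 61]
dequeue(): queue = [61, 61]

Answer: 61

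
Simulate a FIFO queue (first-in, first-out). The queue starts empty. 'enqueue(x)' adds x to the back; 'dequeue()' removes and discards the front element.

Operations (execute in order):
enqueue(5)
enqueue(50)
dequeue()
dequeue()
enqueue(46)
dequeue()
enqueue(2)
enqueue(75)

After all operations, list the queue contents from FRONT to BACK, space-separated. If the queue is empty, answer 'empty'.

enqueue(5): [5]
enqueue(50): [5, 50]
dequeue(): [50]
dequeue(): []
enqueue(46): [46]
dequeue(): []
enqueue(2): [2]
enqueue(75): [2, 75]

Answer: 2 75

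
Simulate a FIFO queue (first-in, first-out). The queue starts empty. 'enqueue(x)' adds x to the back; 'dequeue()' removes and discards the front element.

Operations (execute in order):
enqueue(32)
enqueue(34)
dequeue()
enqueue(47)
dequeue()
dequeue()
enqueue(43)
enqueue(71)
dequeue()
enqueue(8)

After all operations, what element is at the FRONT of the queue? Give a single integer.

enqueue(32): queue = [32]
enqueue(34): queue = [32, 34]
dequeue(): queue = [34]
enqueue(47): queue = [34, 47]
dequeue(): queue = [47]
dequeue(): queue = []
enqueue(43): queue = [43]
enqueue(71): queue = [43, 71]
dequeue(): queue = [71]
enqueue(8): queue = [71, 8]

Answer: 71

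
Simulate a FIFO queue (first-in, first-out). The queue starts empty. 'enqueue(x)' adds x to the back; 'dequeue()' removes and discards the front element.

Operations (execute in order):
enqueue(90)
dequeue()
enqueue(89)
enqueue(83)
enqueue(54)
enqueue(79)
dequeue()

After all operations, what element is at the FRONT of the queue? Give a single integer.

enqueue(90): queue = [90]
dequeue(): queue = []
enqueue(89): queue = [89]
enqueue(83): queue = [89, 83]
enqueue(54): queue = [89, 83, 54]
enqueue(79): queue = [89, 83, 54, 79]
dequeue(): queue = [83, 54, 79]

Answer: 83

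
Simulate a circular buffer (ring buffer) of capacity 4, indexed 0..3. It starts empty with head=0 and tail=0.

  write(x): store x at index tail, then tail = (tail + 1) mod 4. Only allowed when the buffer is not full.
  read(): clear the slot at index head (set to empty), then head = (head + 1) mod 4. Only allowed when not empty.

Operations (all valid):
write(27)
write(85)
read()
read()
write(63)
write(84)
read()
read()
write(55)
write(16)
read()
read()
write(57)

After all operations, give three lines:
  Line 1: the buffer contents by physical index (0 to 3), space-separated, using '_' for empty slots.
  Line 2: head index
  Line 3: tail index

write(27): buf=[27 _ _ _], head=0, tail=1, size=1
write(85): buf=[27 85 _ _], head=0, tail=2, size=2
read(): buf=[_ 85 _ _], head=1, tail=2, size=1
read(): buf=[_ _ _ _], head=2, tail=2, size=0
write(63): buf=[_ _ 63 _], head=2, tail=3, size=1
write(84): buf=[_ _ 63 84], head=2, tail=0, size=2
read(): buf=[_ _ _ 84], head=3, tail=0, size=1
read(): buf=[_ _ _ _], head=0, tail=0, size=0
write(55): buf=[55 _ _ _], head=0, tail=1, size=1
write(16): buf=[55 16 _ _], head=0, tail=2, size=2
read(): buf=[_ 16 _ _], head=1, tail=2, size=1
read(): buf=[_ _ _ _], head=2, tail=2, size=0
write(57): buf=[_ _ 57 _], head=2, tail=3, size=1

Answer: _ _ 57 _
2
3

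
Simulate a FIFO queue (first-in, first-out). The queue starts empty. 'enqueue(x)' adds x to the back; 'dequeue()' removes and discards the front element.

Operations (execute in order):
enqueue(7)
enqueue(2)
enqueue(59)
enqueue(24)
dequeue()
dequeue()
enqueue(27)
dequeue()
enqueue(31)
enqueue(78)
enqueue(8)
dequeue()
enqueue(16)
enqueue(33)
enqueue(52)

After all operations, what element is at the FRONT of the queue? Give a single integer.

enqueue(7): queue = [7]
enqueue(2): queue = [7, 2]
enqueue(59): queue = [7, 2, 59]
enqueue(24): queue = [7, 2, 59, 24]
dequeue(): queue = [2, 59, 24]
dequeue(): queue = [59, 24]
enqueue(27): queue = [59, 24, 27]
dequeue(): queue = [24, 27]
enqueue(31): queue = [24, 27, 31]
enqueue(78): queue = [24, 27, 31, 78]
enqueue(8): queue = [24, 27, 31, 78, 8]
dequeue(): queue = [27, 31, 78, 8]
enqueue(16): queue = [27, 31, 78, 8, 16]
enqueue(33): queue = [27, 31, 78, 8, 16, 33]
enqueue(52): queue = [27, 31, 78, 8, 16, 33, 52]

Answer: 27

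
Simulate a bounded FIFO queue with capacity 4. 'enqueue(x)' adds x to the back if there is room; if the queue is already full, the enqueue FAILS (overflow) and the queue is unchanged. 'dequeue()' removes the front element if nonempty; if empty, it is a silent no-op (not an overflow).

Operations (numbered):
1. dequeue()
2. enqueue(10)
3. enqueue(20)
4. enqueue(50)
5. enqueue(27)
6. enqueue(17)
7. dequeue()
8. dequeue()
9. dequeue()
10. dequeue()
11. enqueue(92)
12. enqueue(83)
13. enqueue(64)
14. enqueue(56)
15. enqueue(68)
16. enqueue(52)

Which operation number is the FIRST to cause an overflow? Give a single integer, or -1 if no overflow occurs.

Answer: 6

Derivation:
1. dequeue(): empty, no-op, size=0
2. enqueue(10): size=1
3. enqueue(20): size=2
4. enqueue(50): size=3
5. enqueue(27): size=4
6. enqueue(17): size=4=cap → OVERFLOW (fail)
7. dequeue(): size=3
8. dequeue(): size=2
9. dequeue(): size=1
10. dequeue(): size=0
11. enqueue(92): size=1
12. enqueue(83): size=2
13. enqueue(64): size=3
14. enqueue(56): size=4
15. enqueue(68): size=4=cap → OVERFLOW (fail)
16. enqueue(52): size=4=cap → OVERFLOW (fail)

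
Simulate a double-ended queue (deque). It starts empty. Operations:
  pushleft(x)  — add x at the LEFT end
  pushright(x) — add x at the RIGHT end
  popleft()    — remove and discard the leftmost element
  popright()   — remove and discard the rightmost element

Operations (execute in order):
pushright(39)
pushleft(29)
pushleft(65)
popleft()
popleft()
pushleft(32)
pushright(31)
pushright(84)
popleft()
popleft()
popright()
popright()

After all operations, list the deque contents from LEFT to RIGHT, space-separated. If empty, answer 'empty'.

pushright(39): [39]
pushleft(29): [29, 39]
pushleft(65): [65, 29, 39]
popleft(): [29, 39]
popleft(): [39]
pushleft(32): [32, 39]
pushright(31): [32, 39, 31]
pushright(84): [32, 39, 31, 84]
popleft(): [39, 31, 84]
popleft(): [31, 84]
popright(): [31]
popright(): []

Answer: empty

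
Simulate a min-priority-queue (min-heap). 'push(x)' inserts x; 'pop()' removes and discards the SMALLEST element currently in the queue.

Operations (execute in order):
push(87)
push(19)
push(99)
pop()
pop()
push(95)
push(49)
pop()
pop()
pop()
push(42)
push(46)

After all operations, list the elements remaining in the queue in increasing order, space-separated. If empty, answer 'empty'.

push(87): heap contents = [87]
push(19): heap contents = [19, 87]
push(99): heap contents = [19, 87, 99]
pop() → 19: heap contents = [87, 99]
pop() → 87: heap contents = [99]
push(95): heap contents = [95, 99]
push(49): heap contents = [49, 95, 99]
pop() → 49: heap contents = [95, 99]
pop() → 95: heap contents = [99]
pop() → 99: heap contents = []
push(42): heap contents = [42]
push(46): heap contents = [42, 46]

Answer: 42 46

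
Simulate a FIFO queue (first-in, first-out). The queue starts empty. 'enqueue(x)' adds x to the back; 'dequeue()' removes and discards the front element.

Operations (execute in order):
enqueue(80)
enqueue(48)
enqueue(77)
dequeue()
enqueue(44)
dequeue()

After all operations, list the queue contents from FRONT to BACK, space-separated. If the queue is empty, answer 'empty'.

Answer: 77 44

Derivation:
enqueue(80): [80]
enqueue(48): [80, 48]
enqueue(77): [80, 48, 77]
dequeue(): [48, 77]
enqueue(44): [48, 77, 44]
dequeue(): [77, 44]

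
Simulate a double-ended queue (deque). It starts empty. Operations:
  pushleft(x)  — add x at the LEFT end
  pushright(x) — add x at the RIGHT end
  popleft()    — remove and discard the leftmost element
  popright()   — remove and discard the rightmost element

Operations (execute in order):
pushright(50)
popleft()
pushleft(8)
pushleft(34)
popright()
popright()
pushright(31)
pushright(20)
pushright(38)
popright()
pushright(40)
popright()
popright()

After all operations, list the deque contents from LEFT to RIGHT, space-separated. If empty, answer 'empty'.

Answer: 31

Derivation:
pushright(50): [50]
popleft(): []
pushleft(8): [8]
pushleft(34): [34, 8]
popright(): [34]
popright(): []
pushright(31): [31]
pushright(20): [31, 20]
pushright(38): [31, 20, 38]
popright(): [31, 20]
pushright(40): [31, 20, 40]
popright(): [31, 20]
popright(): [31]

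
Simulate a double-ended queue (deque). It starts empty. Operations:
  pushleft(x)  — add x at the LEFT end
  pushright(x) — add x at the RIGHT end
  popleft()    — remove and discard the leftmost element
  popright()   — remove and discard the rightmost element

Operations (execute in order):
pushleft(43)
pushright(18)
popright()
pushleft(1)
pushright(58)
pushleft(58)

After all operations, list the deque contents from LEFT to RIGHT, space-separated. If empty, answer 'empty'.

Answer: 58 1 43 58

Derivation:
pushleft(43): [43]
pushright(18): [43, 18]
popright(): [43]
pushleft(1): [1, 43]
pushright(58): [1, 43, 58]
pushleft(58): [58, 1, 43, 58]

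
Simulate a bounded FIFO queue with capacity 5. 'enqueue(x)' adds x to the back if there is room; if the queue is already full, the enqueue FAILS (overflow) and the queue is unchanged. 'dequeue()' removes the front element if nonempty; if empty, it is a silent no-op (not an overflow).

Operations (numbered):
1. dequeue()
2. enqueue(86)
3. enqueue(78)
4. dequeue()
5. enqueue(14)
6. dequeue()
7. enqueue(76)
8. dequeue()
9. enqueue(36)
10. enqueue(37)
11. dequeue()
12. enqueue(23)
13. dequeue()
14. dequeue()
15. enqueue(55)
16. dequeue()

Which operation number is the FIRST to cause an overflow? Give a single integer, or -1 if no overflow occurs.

1. dequeue(): empty, no-op, size=0
2. enqueue(86): size=1
3. enqueue(78): size=2
4. dequeue(): size=1
5. enqueue(14): size=2
6. dequeue(): size=1
7. enqueue(76): size=2
8. dequeue(): size=1
9. enqueue(36): size=2
10. enqueue(37): size=3
11. dequeue(): size=2
12. enqueue(23): size=3
13. dequeue(): size=2
14. dequeue(): size=1
15. enqueue(55): size=2
16. dequeue(): size=1

Answer: -1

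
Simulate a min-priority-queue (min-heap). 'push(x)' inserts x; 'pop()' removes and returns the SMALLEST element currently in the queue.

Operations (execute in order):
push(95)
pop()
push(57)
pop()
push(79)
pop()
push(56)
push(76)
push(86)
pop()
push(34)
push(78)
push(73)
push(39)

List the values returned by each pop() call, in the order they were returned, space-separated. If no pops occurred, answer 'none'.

Answer: 95 57 79 56

Derivation:
push(95): heap contents = [95]
pop() → 95: heap contents = []
push(57): heap contents = [57]
pop() → 57: heap contents = []
push(79): heap contents = [79]
pop() → 79: heap contents = []
push(56): heap contents = [56]
push(76): heap contents = [56, 76]
push(86): heap contents = [56, 76, 86]
pop() → 56: heap contents = [76, 86]
push(34): heap contents = [34, 76, 86]
push(78): heap contents = [34, 76, 78, 86]
push(73): heap contents = [34, 73, 76, 78, 86]
push(39): heap contents = [34, 39, 73, 76, 78, 86]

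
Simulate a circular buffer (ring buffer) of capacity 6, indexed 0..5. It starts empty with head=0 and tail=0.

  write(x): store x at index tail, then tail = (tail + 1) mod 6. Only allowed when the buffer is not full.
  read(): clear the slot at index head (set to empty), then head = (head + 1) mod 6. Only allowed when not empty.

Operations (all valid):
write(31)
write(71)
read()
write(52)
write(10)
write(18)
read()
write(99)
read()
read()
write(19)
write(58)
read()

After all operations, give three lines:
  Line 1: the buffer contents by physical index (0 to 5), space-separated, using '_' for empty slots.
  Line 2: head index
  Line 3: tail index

Answer: 19 58 _ _ _ 99
5
2

Derivation:
write(31): buf=[31 _ _ _ _ _], head=0, tail=1, size=1
write(71): buf=[31 71 _ _ _ _], head=0, tail=2, size=2
read(): buf=[_ 71 _ _ _ _], head=1, tail=2, size=1
write(52): buf=[_ 71 52 _ _ _], head=1, tail=3, size=2
write(10): buf=[_ 71 52 10 _ _], head=1, tail=4, size=3
write(18): buf=[_ 71 52 10 18 _], head=1, tail=5, size=4
read(): buf=[_ _ 52 10 18 _], head=2, tail=5, size=3
write(99): buf=[_ _ 52 10 18 99], head=2, tail=0, size=4
read(): buf=[_ _ _ 10 18 99], head=3, tail=0, size=3
read(): buf=[_ _ _ _ 18 99], head=4, tail=0, size=2
write(19): buf=[19 _ _ _ 18 99], head=4, tail=1, size=3
write(58): buf=[19 58 _ _ 18 99], head=4, tail=2, size=4
read(): buf=[19 58 _ _ _ 99], head=5, tail=2, size=3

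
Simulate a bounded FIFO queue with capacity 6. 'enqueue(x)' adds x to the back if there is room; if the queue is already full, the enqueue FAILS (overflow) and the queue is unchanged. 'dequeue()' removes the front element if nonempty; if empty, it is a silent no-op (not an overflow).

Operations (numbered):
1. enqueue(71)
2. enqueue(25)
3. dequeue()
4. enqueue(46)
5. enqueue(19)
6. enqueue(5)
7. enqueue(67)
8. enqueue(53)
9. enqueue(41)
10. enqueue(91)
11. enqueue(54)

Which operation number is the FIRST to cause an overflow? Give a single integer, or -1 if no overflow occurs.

Answer: 9

Derivation:
1. enqueue(71): size=1
2. enqueue(25): size=2
3. dequeue(): size=1
4. enqueue(46): size=2
5. enqueue(19): size=3
6. enqueue(5): size=4
7. enqueue(67): size=5
8. enqueue(53): size=6
9. enqueue(41): size=6=cap → OVERFLOW (fail)
10. enqueue(91): size=6=cap → OVERFLOW (fail)
11. enqueue(54): size=6=cap → OVERFLOW (fail)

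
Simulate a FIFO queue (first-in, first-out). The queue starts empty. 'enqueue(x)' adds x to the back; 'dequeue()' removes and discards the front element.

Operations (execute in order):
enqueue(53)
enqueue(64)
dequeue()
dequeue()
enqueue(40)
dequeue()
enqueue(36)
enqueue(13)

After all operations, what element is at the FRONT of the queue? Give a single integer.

enqueue(53): queue = [53]
enqueue(64): queue = [53, 64]
dequeue(): queue = [64]
dequeue(): queue = []
enqueue(40): queue = [40]
dequeue(): queue = []
enqueue(36): queue = [36]
enqueue(13): queue = [36, 13]

Answer: 36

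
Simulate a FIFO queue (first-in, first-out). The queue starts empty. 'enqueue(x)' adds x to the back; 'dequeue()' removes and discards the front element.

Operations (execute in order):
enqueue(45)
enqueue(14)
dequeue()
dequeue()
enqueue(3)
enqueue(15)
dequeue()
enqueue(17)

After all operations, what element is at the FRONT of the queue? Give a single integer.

Answer: 15

Derivation:
enqueue(45): queue = [45]
enqueue(14): queue = [45, 14]
dequeue(): queue = [14]
dequeue(): queue = []
enqueue(3): queue = [3]
enqueue(15): queue = [3, 15]
dequeue(): queue = [15]
enqueue(17): queue = [15, 17]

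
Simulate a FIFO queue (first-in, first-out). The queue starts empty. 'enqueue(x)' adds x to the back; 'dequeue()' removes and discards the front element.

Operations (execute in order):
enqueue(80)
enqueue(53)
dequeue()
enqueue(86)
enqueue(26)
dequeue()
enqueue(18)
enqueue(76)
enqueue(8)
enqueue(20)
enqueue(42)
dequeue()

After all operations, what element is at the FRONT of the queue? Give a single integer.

enqueue(80): queue = [80]
enqueue(53): queue = [80, 53]
dequeue(): queue = [53]
enqueue(86): queue = [53, 86]
enqueue(26): queue = [53, 86, 26]
dequeue(): queue = [86, 26]
enqueue(18): queue = [86, 26, 18]
enqueue(76): queue = [86, 26, 18, 76]
enqueue(8): queue = [86, 26, 18, 76, 8]
enqueue(20): queue = [86, 26, 18, 76, 8, 20]
enqueue(42): queue = [86, 26, 18, 76, 8, 20, 42]
dequeue(): queue = [26, 18, 76, 8, 20, 42]

Answer: 26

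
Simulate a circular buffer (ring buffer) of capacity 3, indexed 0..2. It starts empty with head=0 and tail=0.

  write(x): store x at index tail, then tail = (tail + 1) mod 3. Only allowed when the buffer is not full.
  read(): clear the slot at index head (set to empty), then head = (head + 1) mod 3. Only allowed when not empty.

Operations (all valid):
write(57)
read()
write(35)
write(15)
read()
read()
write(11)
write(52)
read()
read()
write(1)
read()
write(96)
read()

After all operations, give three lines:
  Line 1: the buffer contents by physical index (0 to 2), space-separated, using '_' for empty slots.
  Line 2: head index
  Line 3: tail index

Answer: _ _ _
1
1

Derivation:
write(57): buf=[57 _ _], head=0, tail=1, size=1
read(): buf=[_ _ _], head=1, tail=1, size=0
write(35): buf=[_ 35 _], head=1, tail=2, size=1
write(15): buf=[_ 35 15], head=1, tail=0, size=2
read(): buf=[_ _ 15], head=2, tail=0, size=1
read(): buf=[_ _ _], head=0, tail=0, size=0
write(11): buf=[11 _ _], head=0, tail=1, size=1
write(52): buf=[11 52 _], head=0, tail=2, size=2
read(): buf=[_ 52 _], head=1, tail=2, size=1
read(): buf=[_ _ _], head=2, tail=2, size=0
write(1): buf=[_ _ 1], head=2, tail=0, size=1
read(): buf=[_ _ _], head=0, tail=0, size=0
write(96): buf=[96 _ _], head=0, tail=1, size=1
read(): buf=[_ _ _], head=1, tail=1, size=0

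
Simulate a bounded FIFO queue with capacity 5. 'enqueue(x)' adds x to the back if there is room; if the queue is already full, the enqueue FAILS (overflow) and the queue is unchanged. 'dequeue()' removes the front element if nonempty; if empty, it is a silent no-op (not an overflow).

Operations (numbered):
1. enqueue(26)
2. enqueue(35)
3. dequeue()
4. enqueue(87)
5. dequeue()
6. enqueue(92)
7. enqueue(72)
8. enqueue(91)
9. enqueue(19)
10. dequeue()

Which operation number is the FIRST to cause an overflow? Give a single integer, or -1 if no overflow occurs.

Answer: -1

Derivation:
1. enqueue(26): size=1
2. enqueue(35): size=2
3. dequeue(): size=1
4. enqueue(87): size=2
5. dequeue(): size=1
6. enqueue(92): size=2
7. enqueue(72): size=3
8. enqueue(91): size=4
9. enqueue(19): size=5
10. dequeue(): size=4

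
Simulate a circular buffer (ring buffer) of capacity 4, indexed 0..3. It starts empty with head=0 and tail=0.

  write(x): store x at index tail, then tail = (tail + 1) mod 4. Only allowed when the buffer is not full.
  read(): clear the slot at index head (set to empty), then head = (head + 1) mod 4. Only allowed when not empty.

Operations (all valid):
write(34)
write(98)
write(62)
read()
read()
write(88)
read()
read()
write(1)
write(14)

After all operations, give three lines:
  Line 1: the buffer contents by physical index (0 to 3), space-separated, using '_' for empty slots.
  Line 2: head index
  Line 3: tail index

Answer: 1 14 _ _
0
2

Derivation:
write(34): buf=[34 _ _ _], head=0, tail=1, size=1
write(98): buf=[34 98 _ _], head=0, tail=2, size=2
write(62): buf=[34 98 62 _], head=0, tail=3, size=3
read(): buf=[_ 98 62 _], head=1, tail=3, size=2
read(): buf=[_ _ 62 _], head=2, tail=3, size=1
write(88): buf=[_ _ 62 88], head=2, tail=0, size=2
read(): buf=[_ _ _ 88], head=3, tail=0, size=1
read(): buf=[_ _ _ _], head=0, tail=0, size=0
write(1): buf=[1 _ _ _], head=0, tail=1, size=1
write(14): buf=[1 14 _ _], head=0, tail=2, size=2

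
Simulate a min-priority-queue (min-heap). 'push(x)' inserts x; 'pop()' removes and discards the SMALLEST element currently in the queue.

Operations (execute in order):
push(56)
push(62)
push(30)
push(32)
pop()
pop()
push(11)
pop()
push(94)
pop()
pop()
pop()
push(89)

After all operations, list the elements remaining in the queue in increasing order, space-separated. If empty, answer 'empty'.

Answer: 89

Derivation:
push(56): heap contents = [56]
push(62): heap contents = [56, 62]
push(30): heap contents = [30, 56, 62]
push(32): heap contents = [30, 32, 56, 62]
pop() → 30: heap contents = [32, 56, 62]
pop() → 32: heap contents = [56, 62]
push(11): heap contents = [11, 56, 62]
pop() → 11: heap contents = [56, 62]
push(94): heap contents = [56, 62, 94]
pop() → 56: heap contents = [62, 94]
pop() → 62: heap contents = [94]
pop() → 94: heap contents = []
push(89): heap contents = [89]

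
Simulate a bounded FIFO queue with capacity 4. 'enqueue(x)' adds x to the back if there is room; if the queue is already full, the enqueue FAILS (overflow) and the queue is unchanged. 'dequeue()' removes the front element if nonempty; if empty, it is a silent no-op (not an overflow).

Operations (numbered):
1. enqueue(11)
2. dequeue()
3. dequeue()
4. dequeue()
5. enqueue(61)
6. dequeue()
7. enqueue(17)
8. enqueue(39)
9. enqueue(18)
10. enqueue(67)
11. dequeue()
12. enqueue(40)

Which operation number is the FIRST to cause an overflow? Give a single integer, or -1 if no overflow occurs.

1. enqueue(11): size=1
2. dequeue(): size=0
3. dequeue(): empty, no-op, size=0
4. dequeue(): empty, no-op, size=0
5. enqueue(61): size=1
6. dequeue(): size=0
7. enqueue(17): size=1
8. enqueue(39): size=2
9. enqueue(18): size=3
10. enqueue(67): size=4
11. dequeue(): size=3
12. enqueue(40): size=4

Answer: -1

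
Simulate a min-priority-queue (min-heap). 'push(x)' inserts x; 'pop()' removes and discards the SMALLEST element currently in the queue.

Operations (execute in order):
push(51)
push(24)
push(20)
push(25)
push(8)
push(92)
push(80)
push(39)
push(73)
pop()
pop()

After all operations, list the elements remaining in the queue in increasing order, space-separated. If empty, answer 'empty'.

push(51): heap contents = [51]
push(24): heap contents = [24, 51]
push(20): heap contents = [20, 24, 51]
push(25): heap contents = [20, 24, 25, 51]
push(8): heap contents = [8, 20, 24, 25, 51]
push(92): heap contents = [8, 20, 24, 25, 51, 92]
push(80): heap contents = [8, 20, 24, 25, 51, 80, 92]
push(39): heap contents = [8, 20, 24, 25, 39, 51, 80, 92]
push(73): heap contents = [8, 20, 24, 25, 39, 51, 73, 80, 92]
pop() → 8: heap contents = [20, 24, 25, 39, 51, 73, 80, 92]
pop() → 20: heap contents = [24, 25, 39, 51, 73, 80, 92]

Answer: 24 25 39 51 73 80 92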